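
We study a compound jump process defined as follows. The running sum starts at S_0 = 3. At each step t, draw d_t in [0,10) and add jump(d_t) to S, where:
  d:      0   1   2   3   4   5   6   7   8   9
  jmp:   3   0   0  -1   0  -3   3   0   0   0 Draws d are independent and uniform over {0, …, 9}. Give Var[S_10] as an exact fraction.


Outcome values over d=0..9: [3, 0, 0, -1, 0, -3, 3, 0, 0, 0]
Σy = 2, Σy² = 28, M = 10
μ = 2/10 = 1/5,  σ² = 28/10 − (1/5)² = 69/25
Independent increments: Var[S_10] = 10·σ² = 10·(69/25) = 138/5

138/5


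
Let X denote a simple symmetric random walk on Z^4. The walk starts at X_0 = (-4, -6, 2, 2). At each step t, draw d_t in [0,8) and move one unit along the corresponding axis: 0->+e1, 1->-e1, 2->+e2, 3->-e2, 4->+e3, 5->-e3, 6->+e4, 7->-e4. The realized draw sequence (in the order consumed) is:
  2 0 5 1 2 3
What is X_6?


t=0: X=(-4, -6, 2, 2), d=2 → +e2, X_1=(-4, -5, 2, 2)
t=1: X=(-4, -5, 2, 2), d=0 → +e1, X_2=(-3, -5, 2, 2)
t=2: X=(-3, -5, 2, 2), d=5 → -e3, X_3=(-3, -5, 1, 2)
t=3: X=(-3, -5, 1, 2), d=1 → -e1, X_4=(-4, -5, 1, 2)
t=4: X=(-4, -5, 1, 2), d=2 → +e2, X_5=(-4, -4, 1, 2)
t=5: X=(-4, -4, 1, 2), d=3 → -e2, X_6=(-4, -5, 1, 2)

(-4, -5, 1, 2)


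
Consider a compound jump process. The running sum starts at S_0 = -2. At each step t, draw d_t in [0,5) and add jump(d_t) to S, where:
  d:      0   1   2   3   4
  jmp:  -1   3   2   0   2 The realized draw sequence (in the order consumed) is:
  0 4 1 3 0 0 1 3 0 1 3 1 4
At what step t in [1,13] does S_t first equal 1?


t=0: S=-2, d=0, jump=-1, S_1=-3
t=1: S=-3, d=4, jump=2, S_2=-1
t=2: S=-1, d=1, jump=3, S_3=2
t=3: S=2, d=3, jump=0, S_4=2
t=4: S=2, d=0, jump=-1, S_5=1
t=5: S=1, d=0, jump=-1, S_6=0
t=6: S=0, d=1, jump=3, S_7=3
t=7: S=3, d=3, jump=0, S_8=3
t=8: S=3, d=0, jump=-1, S_9=2
t=9: S=2, d=1, jump=3, S_10=5
t=10: S=5, d=3, jump=0, S_11=5
t=11: S=5, d=1, jump=3, S_12=8
t=12: S=8, d=4, jump=2, S_13=10

5


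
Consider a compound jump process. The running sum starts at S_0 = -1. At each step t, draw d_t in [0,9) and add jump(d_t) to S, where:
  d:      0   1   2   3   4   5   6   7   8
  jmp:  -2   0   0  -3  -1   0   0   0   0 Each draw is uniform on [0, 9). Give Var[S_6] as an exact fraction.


Outcome values over d=0..8: [-2, 0, 0, -3, -1, 0, 0, 0, 0]
Σy = -6, Σy² = 14, M = 9
μ = -6/9 = -2/3,  σ² = 14/9 − (-2/3)² = 10/9
Independent increments: Var[S_6] = 6·σ² = 6·(10/9) = 20/3

20/3


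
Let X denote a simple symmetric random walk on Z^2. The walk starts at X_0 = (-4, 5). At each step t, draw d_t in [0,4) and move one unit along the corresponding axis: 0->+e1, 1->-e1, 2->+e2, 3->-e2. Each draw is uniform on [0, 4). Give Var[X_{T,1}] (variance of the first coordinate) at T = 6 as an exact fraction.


3

Outcome values over d=0..3: [1, -1, 0, 0]
Σy = 0, Σy² = 2, M = 4
μ = 0/4 = 0,  σ² = 2/4 − (0)² = 1/2
Independent increments: Var[X_6] = 6·σ² = 6·(1/2) = 3


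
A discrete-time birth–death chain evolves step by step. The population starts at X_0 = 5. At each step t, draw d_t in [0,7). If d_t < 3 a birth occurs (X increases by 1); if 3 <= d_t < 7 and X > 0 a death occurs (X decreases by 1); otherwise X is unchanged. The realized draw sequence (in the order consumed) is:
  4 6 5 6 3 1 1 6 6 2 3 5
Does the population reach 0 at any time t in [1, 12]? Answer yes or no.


t=0: X=5, d=4 → death, X_1=4
t=1: X=4, d=6 → death, X_2=3
t=2: X=3, d=5 → death, X_3=2
t=3: X=2, d=6 → death, X_4=1
t=4: X=1, d=3 → death, X_5=0
t=5: X=0, d=1 → birth, X_6=1
t=6: X=1, d=1 → birth, X_7=2
t=7: X=2, d=6 → death, X_8=1
t=8: X=1, d=6 → death, X_9=0
t=9: X=0, d=2 → birth, X_10=1
t=10: X=1, d=3 → death, X_11=0
t=11: X=0, d=5 → hold, X_12=0

yes


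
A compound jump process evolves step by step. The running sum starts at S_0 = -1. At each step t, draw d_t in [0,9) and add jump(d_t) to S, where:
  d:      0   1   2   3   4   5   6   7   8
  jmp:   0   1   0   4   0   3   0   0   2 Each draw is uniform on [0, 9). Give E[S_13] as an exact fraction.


Outcome values over d=0..8: [0, 1, 0, 4, 0, 3, 0, 0, 2]
Σy = 10, Σy² = 30, M = 9
μ = 10/9 = 10/9,  σ² = 30/9 − (10/9)² = 170/81
E[S_13] = -1 + 13·(10/9) = 121/9

121/9


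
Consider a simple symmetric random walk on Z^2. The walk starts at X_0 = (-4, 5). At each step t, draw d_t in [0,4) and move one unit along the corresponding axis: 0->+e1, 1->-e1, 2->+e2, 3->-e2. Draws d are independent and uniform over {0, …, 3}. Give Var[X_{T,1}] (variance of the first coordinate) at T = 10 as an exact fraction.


Outcome values over d=0..3: [1, -1, 0, 0]
Σy = 0, Σy² = 2, M = 4
μ = 0/4 = 0,  σ² = 2/4 − (0)² = 1/2
Independent increments: Var[X_10] = 10·σ² = 10·(1/2) = 5

5


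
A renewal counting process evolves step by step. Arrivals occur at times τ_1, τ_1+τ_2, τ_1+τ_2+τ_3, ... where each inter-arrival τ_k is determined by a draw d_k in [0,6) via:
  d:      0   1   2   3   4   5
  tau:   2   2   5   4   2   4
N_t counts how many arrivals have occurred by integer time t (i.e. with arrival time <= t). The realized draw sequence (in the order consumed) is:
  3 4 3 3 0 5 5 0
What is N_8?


draw d_1=3: τ_1=4, arrival time A_1=4
draw d_2=4: τ_2=2, arrival time A_2=6
draw d_3=3: τ_3=4, arrival time A_3=10
draw d_4=3: τ_4=4, arrival time A_4=14
draw d_5=0: τ_5=2, arrival time A_5=16
draw d_6=5: τ_6=4, arrival time A_6=20
draw d_7=5: τ_7=4, arrival time A_7=24
draw d_8=0: τ_8=2, arrival time A_8=26
N_t over t=0..8: 0:0 1:0 2:0 3:0 4:1 5:1 6:2 7:2 8:2

2


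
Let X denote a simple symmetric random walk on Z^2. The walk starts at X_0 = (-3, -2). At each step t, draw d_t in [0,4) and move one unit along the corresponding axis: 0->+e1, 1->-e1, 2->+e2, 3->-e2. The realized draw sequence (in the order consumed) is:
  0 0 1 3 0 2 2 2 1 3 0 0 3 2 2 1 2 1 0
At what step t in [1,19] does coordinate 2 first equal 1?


t=0: X=(-3, -2), d=0 → +e1, X_1=(-2, -2)
t=1: X=(-2, -2), d=0 → +e1, X_2=(-1, -2)
t=2: X=(-1, -2), d=1 → -e1, X_3=(-2, -2)
t=3: X=(-2, -2), d=3 → -e2, X_4=(-2, -3)
t=4: X=(-2, -3), d=0 → +e1, X_5=(-1, -3)
t=5: X=(-1, -3), d=2 → +e2, X_6=(-1, -2)
t=6: X=(-1, -2), d=2 → +e2, X_7=(-1, -1)
t=7: X=(-1, -1), d=2 → +e2, X_8=(-1, 0)
t=8: X=(-1, 0), d=1 → -e1, X_9=(-2, 0)
t=9: X=(-2, 0), d=3 → -e2, X_10=(-2, -1)
t=10: X=(-2, -1), d=0 → +e1, X_11=(-1, -1)
t=11: X=(-1, -1), d=0 → +e1, X_12=(0, -1)
t=12: X=(0, -1), d=3 → -e2, X_13=(0, -2)
t=13: X=(0, -2), d=2 → +e2, X_14=(0, -1)
t=14: X=(0, -1), d=2 → +e2, X_15=(0, 0)
t=15: X=(0, 0), d=1 → -e1, X_16=(-1, 0)
t=16: X=(-1, 0), d=2 → +e2, X_17=(-1, 1)
t=17: X=(-1, 1), d=1 → -e1, X_18=(-2, 1)
t=18: X=(-2, 1), d=0 → +e1, X_19=(-1, 1)

17


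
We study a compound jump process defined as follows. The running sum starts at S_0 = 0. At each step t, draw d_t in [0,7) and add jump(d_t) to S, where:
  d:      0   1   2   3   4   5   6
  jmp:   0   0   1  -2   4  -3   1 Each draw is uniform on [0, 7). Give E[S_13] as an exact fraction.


Outcome values over d=0..6: [0, 0, 1, -2, 4, -3, 1]
Σy = 1, Σy² = 31, M = 7
μ = 1/7 = 1/7,  σ² = 31/7 − (1/7)² = 216/49
E[S_13] = 0 + 13·(1/7) = 13/7

13/7


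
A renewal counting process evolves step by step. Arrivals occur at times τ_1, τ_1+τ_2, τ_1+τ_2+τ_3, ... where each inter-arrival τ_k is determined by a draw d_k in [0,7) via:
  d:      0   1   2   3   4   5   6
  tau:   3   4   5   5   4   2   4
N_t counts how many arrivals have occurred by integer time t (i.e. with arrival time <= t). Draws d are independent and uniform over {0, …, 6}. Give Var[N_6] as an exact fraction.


Inter-arrival values over d=0..6: [3, 4, 5, 5, 4, 2, 4]
Each d has probability 1/7, so the pmf of τ is: f(2) = 1/7, f(3) = 1/7, f(4) = 3/7, f(5) = 2/7
Let p_n(j) = P(N_n = j), with p_0 = [1]. Condition on τ_1: p_n(0) = P(τ > n), and for j >= 1, p_n(j) = Σ_{k<=n} f(k)·p_{n−k}(j−1)
p_1 = [1]  (j = 0)
p_2 = [6/7, 1/7]  (j = 0..1)
p_3 = [5/7, 2/7]  (j = 0..1)
p_4 = [2/7, 34/49, 1/49]  (j = 0..2)
p_5 = [0, 46/49, 3/49]  (j = 0..2)
p_6 = [0, 39/49, 69/343, 1/343]  (j = 0..3)
E[N_6] = Σ j·p_6(j) = 414/343;  E[N_6²] = Σ j²·p_6(j) = 558/343
Var[N_6] = 558/343 − (414/343)² = 19998/117649

19998/117649


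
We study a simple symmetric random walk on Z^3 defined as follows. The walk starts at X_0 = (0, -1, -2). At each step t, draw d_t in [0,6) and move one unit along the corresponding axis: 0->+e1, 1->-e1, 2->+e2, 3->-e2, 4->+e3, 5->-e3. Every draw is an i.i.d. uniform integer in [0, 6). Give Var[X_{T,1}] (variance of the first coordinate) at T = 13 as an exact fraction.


Outcome values over d=0..5: [1, -1, 0, 0, 0, 0]
Σy = 0, Σy² = 2, M = 6
μ = 0/6 = 0,  σ² = 2/6 − (0)² = 1/3
Independent increments: Var[X_13] = 13·σ² = 13·(1/3) = 13/3

13/3


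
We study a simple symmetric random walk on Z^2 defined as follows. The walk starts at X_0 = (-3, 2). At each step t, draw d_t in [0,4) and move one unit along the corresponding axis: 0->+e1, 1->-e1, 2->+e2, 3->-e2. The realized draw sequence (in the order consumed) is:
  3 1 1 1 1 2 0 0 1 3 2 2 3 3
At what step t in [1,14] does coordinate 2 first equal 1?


1

t=0: X=(-3, 2), d=3 → -e2, X_1=(-3, 1)
t=1: X=(-3, 1), d=1 → -e1, X_2=(-4, 1)
t=2: X=(-4, 1), d=1 → -e1, X_3=(-5, 1)
t=3: X=(-5, 1), d=1 → -e1, X_4=(-6, 1)
t=4: X=(-6, 1), d=1 → -e1, X_5=(-7, 1)
t=5: X=(-7, 1), d=2 → +e2, X_6=(-7, 2)
t=6: X=(-7, 2), d=0 → +e1, X_7=(-6, 2)
t=7: X=(-6, 2), d=0 → +e1, X_8=(-5, 2)
t=8: X=(-5, 2), d=1 → -e1, X_9=(-6, 2)
t=9: X=(-6, 2), d=3 → -e2, X_10=(-6, 1)
t=10: X=(-6, 1), d=2 → +e2, X_11=(-6, 2)
t=11: X=(-6, 2), d=2 → +e2, X_12=(-6, 3)
t=12: X=(-6, 3), d=3 → -e2, X_13=(-6, 2)
t=13: X=(-6, 2), d=3 → -e2, X_14=(-6, 1)


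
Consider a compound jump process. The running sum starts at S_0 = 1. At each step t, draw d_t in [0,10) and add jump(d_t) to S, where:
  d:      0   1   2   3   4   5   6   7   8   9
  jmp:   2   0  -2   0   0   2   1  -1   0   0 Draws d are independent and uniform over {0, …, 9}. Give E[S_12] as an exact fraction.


Outcome values over d=0..9: [2, 0, -2, 0, 0, 2, 1, -1, 0, 0]
Σy = 2, Σy² = 14, M = 10
μ = 2/10 = 1/5,  σ² = 14/10 − (1/5)² = 34/25
E[S_12] = 1 + 12·(1/5) = 17/5

17/5


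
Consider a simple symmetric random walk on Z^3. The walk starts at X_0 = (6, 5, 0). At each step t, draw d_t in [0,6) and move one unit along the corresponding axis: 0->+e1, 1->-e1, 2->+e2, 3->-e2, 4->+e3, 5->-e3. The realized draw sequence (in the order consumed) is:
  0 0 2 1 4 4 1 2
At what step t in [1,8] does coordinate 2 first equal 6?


t=0: X=(6, 5, 0), d=0 → +e1, X_1=(7, 5, 0)
t=1: X=(7, 5, 0), d=0 → +e1, X_2=(8, 5, 0)
t=2: X=(8, 5, 0), d=2 → +e2, X_3=(8, 6, 0)
t=3: X=(8, 6, 0), d=1 → -e1, X_4=(7, 6, 0)
t=4: X=(7, 6, 0), d=4 → +e3, X_5=(7, 6, 1)
t=5: X=(7, 6, 1), d=4 → +e3, X_6=(7, 6, 2)
t=6: X=(7, 6, 2), d=1 → -e1, X_7=(6, 6, 2)
t=7: X=(6, 6, 2), d=2 → +e2, X_8=(6, 7, 2)

3


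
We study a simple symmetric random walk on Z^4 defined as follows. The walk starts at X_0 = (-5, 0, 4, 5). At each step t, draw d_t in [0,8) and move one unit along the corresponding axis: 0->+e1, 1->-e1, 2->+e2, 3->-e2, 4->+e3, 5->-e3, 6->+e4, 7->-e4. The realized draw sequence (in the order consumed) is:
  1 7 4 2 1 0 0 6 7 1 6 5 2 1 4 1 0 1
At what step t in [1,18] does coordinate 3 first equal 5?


t=0: X=(-5, 0, 4, 5), d=1 → -e1, X_1=(-6, 0, 4, 5)
t=1: X=(-6, 0, 4, 5), d=7 → -e4, X_2=(-6, 0, 4, 4)
t=2: X=(-6, 0, 4, 4), d=4 → +e3, X_3=(-6, 0, 5, 4)
t=3: X=(-6, 0, 5, 4), d=2 → +e2, X_4=(-6, 1, 5, 4)
t=4: X=(-6, 1, 5, 4), d=1 → -e1, X_5=(-7, 1, 5, 4)
t=5: X=(-7, 1, 5, 4), d=0 → +e1, X_6=(-6, 1, 5, 4)
t=6: X=(-6, 1, 5, 4), d=0 → +e1, X_7=(-5, 1, 5, 4)
t=7: X=(-5, 1, 5, 4), d=6 → +e4, X_8=(-5, 1, 5, 5)
t=8: X=(-5, 1, 5, 5), d=7 → -e4, X_9=(-5, 1, 5, 4)
t=9: X=(-5, 1, 5, 4), d=1 → -e1, X_10=(-6, 1, 5, 4)
t=10: X=(-6, 1, 5, 4), d=6 → +e4, X_11=(-6, 1, 5, 5)
t=11: X=(-6, 1, 5, 5), d=5 → -e3, X_12=(-6, 1, 4, 5)
t=12: X=(-6, 1, 4, 5), d=2 → +e2, X_13=(-6, 2, 4, 5)
t=13: X=(-6, 2, 4, 5), d=1 → -e1, X_14=(-7, 2, 4, 5)
t=14: X=(-7, 2, 4, 5), d=4 → +e3, X_15=(-7, 2, 5, 5)
t=15: X=(-7, 2, 5, 5), d=1 → -e1, X_16=(-8, 2, 5, 5)
t=16: X=(-8, 2, 5, 5), d=0 → +e1, X_17=(-7, 2, 5, 5)
t=17: X=(-7, 2, 5, 5), d=1 → -e1, X_18=(-8, 2, 5, 5)

3


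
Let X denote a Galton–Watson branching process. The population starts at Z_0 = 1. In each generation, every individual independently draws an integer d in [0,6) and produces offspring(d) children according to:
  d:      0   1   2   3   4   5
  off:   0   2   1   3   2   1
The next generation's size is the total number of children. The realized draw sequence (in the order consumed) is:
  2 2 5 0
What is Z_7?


0

gen 0: Z_0=1, draws=[2], offspring=[1], Z_1=1
gen 1: Z_1=1, draws=[2], offspring=[1], Z_2=1
gen 2: Z_2=1, draws=[5], offspring=[1], Z_3=1
gen 3: Z_3=1, draws=[0], offspring=[0], Z_4=0
gen 4: Z_4=0, draws=[], offspring=[], Z_5=0
gen 5: Z_5=0, draws=[], offspring=[], Z_6=0
gen 6: Z_6=0, draws=[], offspring=[], Z_7=0


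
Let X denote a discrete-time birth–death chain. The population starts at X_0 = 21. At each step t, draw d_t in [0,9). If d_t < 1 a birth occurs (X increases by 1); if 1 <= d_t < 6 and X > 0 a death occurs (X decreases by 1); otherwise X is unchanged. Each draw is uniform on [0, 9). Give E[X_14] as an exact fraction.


X can drop by at most 1 per step and X_0 = 21 > T = 14, so X_t >= 21 − t >= 7 > 0 for every t <= 14: the floor at 0 (the 'and X > 0' condition) never binds. Hence X_14 = X_0 + Σ_{t<14} Y_t with i.i.d. increments Y_t = y(d_t) ∈ {+1, −1, 0}.
Outcome values over d=0..8: [1, -1, -1, -1, -1, -1, 0, 0, 0]
Σy = -4, Σy² = 6, M = 9
μ = -4/9 = -4/9,  σ² = 6/9 − (-4/9)² = 38/81
E[X_14] = 21 + 14·(-4/9) = 133/9

133/9


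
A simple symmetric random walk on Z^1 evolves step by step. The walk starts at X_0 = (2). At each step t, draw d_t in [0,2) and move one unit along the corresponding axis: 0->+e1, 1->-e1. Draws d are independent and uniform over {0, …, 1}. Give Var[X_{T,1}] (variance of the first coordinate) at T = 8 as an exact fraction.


8

Outcome values over d=0..1: [1, -1]
Σy = 0, Σy² = 2, M = 2
μ = 0/2 = 0,  σ² = 2/2 − (0)² = 1
Independent increments: Var[X_8] = 8·σ² = 8·(1) = 8


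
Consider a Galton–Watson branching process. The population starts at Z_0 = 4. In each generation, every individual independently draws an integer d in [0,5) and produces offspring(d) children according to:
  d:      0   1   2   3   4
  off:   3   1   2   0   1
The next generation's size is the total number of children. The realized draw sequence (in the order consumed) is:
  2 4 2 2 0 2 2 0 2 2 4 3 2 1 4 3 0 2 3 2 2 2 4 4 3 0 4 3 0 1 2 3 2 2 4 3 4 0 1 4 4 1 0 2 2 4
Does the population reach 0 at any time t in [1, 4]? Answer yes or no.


gen 0: Z_0=4, draws=[2, 4, 2, 2], offspring=[2, 1, 2, 2], Z_1=7
gen 1: Z_1=7, draws=[0, 2, 2, 0, 2, 2, 4], offspring=[3, 2, 2, 3, 2, 2, 1], Z_2=15
gen 2: Z_2=15, draws=[3, 2, 1, 4, 3, 0, 2, 3, 2, 2, 2, 4, 4, 3, 0], offspring=[0, 2, 1, 1, 0, 3, 2, 0, 2, 2, 2, 1, 1, 0, 3], Z_3=20
gen 3: Z_3=20, draws=[4, 3, 0, 1, 2, 3, 2, 2, 4, 3, 4, 0, 1, 4, 4, 1, 0, 2, 2, 4], offspring=[1, 0, 3, 1, 2, 0, 2, 2, 1, 0, 1, 3, 1, 1, 1, 1, 3, 2, 2, 1], Z_4=28

no


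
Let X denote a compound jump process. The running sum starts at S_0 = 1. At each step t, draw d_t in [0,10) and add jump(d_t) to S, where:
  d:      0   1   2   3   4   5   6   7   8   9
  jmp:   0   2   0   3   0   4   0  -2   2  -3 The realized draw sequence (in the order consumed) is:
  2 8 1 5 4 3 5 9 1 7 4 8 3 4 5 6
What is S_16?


22

t=0: S=1, d=2, jump=0, S_1=1
t=1: S=1, d=8, jump=2, S_2=3
t=2: S=3, d=1, jump=2, S_3=5
t=3: S=5, d=5, jump=4, S_4=9
t=4: S=9, d=4, jump=0, S_5=9
t=5: S=9, d=3, jump=3, S_6=12
t=6: S=12, d=5, jump=4, S_7=16
t=7: S=16, d=9, jump=-3, S_8=13
t=8: S=13, d=1, jump=2, S_9=15
t=9: S=15, d=7, jump=-2, S_10=13
t=10: S=13, d=4, jump=0, S_11=13
t=11: S=13, d=8, jump=2, S_12=15
t=12: S=15, d=3, jump=3, S_13=18
t=13: S=18, d=4, jump=0, S_14=18
t=14: S=18, d=5, jump=4, S_15=22
t=15: S=22, d=6, jump=0, S_16=22


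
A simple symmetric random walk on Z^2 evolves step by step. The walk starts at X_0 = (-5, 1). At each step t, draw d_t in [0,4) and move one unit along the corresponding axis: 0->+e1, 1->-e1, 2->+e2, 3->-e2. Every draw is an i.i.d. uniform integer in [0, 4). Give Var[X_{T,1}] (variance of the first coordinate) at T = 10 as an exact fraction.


5

Outcome values over d=0..3: [1, -1, 0, 0]
Σy = 0, Σy² = 2, M = 4
μ = 0/4 = 0,  σ² = 2/4 − (0)² = 1/2
Independent increments: Var[X_10] = 10·σ² = 10·(1/2) = 5


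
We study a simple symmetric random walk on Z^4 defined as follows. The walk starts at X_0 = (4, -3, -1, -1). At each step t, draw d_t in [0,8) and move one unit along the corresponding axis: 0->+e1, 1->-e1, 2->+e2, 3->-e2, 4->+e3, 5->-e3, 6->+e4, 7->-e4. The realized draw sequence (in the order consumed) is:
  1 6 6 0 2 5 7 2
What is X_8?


t=0: X=(4, -3, -1, -1), d=1 → -e1, X_1=(3, -3, -1, -1)
t=1: X=(3, -3, -1, -1), d=6 → +e4, X_2=(3, -3, -1, 0)
t=2: X=(3, -3, -1, 0), d=6 → +e4, X_3=(3, -3, -1, 1)
t=3: X=(3, -3, -1, 1), d=0 → +e1, X_4=(4, -3, -1, 1)
t=4: X=(4, -3, -1, 1), d=2 → +e2, X_5=(4, -2, -1, 1)
t=5: X=(4, -2, -1, 1), d=5 → -e3, X_6=(4, -2, -2, 1)
t=6: X=(4, -2, -2, 1), d=7 → -e4, X_7=(4, -2, -2, 0)
t=7: X=(4, -2, -2, 0), d=2 → +e2, X_8=(4, -1, -2, 0)

(4, -1, -2, 0)


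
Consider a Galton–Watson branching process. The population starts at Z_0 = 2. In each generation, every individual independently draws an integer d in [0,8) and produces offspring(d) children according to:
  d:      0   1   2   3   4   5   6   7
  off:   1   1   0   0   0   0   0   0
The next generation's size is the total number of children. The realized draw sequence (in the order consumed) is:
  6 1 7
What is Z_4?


0

gen 0: Z_0=2, draws=[6, 1], offspring=[0, 1], Z_1=1
gen 1: Z_1=1, draws=[7], offspring=[0], Z_2=0
gen 2: Z_2=0, draws=[], offspring=[], Z_3=0
gen 3: Z_3=0, draws=[], offspring=[], Z_4=0


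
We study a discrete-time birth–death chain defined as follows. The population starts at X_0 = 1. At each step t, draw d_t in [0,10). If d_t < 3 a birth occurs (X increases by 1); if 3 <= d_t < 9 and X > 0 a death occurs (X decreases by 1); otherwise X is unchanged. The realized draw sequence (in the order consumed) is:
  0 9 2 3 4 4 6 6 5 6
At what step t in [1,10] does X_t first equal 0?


6

t=0: X=1, d=0 → birth, X_1=2
t=1: X=2, d=9 → hold, X_2=2
t=2: X=2, d=2 → birth, X_3=3
t=3: X=3, d=3 → death, X_4=2
t=4: X=2, d=4 → death, X_5=1
t=5: X=1, d=4 → death, X_6=0
t=6: X=0, d=6 → hold, X_7=0
t=7: X=0, d=6 → hold, X_8=0
t=8: X=0, d=5 → hold, X_9=0
t=9: X=0, d=6 → hold, X_10=0


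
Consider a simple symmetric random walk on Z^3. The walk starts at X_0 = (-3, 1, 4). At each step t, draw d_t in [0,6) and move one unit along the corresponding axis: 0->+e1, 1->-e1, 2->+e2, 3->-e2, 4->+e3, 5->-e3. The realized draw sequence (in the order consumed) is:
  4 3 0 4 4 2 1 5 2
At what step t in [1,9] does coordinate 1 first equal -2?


t=0: X=(-3, 1, 4), d=4 → +e3, X_1=(-3, 1, 5)
t=1: X=(-3, 1, 5), d=3 → -e2, X_2=(-3, 0, 5)
t=2: X=(-3, 0, 5), d=0 → +e1, X_3=(-2, 0, 5)
t=3: X=(-2, 0, 5), d=4 → +e3, X_4=(-2, 0, 6)
t=4: X=(-2, 0, 6), d=4 → +e3, X_5=(-2, 0, 7)
t=5: X=(-2, 0, 7), d=2 → +e2, X_6=(-2, 1, 7)
t=6: X=(-2, 1, 7), d=1 → -e1, X_7=(-3, 1, 7)
t=7: X=(-3, 1, 7), d=5 → -e3, X_8=(-3, 1, 6)
t=8: X=(-3, 1, 6), d=2 → +e2, X_9=(-3, 2, 6)

3


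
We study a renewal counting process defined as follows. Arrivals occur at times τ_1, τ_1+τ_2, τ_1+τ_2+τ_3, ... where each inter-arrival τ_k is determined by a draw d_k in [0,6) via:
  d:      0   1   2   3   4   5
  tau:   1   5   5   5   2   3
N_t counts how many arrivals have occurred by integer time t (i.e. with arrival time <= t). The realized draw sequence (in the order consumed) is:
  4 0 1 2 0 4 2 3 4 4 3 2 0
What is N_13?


4

draw d_1=4: τ_1=2, arrival time A_1=2
draw d_2=0: τ_2=1, arrival time A_2=3
draw d_3=1: τ_3=5, arrival time A_3=8
draw d_4=2: τ_4=5, arrival time A_4=13
draw d_5=0: τ_5=1, arrival time A_5=14
draw d_6=4: τ_6=2, arrival time A_6=16
draw d_7=2: τ_7=5, arrival time A_7=21
draw d_8=3: τ_8=5, arrival time A_8=26
draw d_9=4: τ_9=2, arrival time A_9=28
draw d_10=4: τ_10=2, arrival time A_10=30
draw d_11=3: τ_11=5, arrival time A_11=35
draw d_12=2: τ_12=5, arrival time A_12=40
draw d_13=0: τ_13=1, arrival time A_13=41
N_t over t=0..13: 0:0 1:0 2:1 3:2 4:2 5:2 6:2 7:2 8:3 9:3 10:3 11:3 12:3 13:4


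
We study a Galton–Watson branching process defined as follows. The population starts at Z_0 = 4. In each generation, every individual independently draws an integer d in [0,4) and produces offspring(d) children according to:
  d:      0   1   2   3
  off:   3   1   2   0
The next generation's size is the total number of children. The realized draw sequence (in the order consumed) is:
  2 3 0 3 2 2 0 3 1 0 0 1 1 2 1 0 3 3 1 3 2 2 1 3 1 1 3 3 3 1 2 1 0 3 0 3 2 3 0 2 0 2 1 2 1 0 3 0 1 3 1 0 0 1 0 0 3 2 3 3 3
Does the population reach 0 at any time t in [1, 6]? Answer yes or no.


no

gen 0: Z_0=4, draws=[2, 3, 0, 3], offspring=[2, 0, 3, 0], Z_1=5
gen 1: Z_1=5, draws=[2, 2, 0, 3, 1], offspring=[2, 2, 3, 0, 1], Z_2=8
gen 2: Z_2=8, draws=[0, 0, 1, 1, 2, 1, 0, 3], offspring=[3, 3, 1, 1, 2, 1, 3, 0], Z_3=14
gen 3: Z_3=14, draws=[3, 1, 3, 2, 2, 1, 3, 1, 1, 3, 3, 3, 1, 2], offspring=[0, 1, 0, 2, 2, 1, 0, 1, 1, 0, 0, 0, 1, 2], Z_4=11
gen 4: Z_4=11, draws=[1, 0, 3, 0, 3, 2, 3, 0, 2, 0, 2], offspring=[1, 3, 0, 3, 0, 2, 0, 3, 2, 3, 2], Z_5=19
gen 5: Z_5=19, draws=[1, 2, 1, 0, 3, 0, 1, 3, 1, 0, 0, 1, 0, 0, 3, 2, 3, 3, 3], offspring=[1, 2, 1, 3, 0, 3, 1, 0, 1, 3, 3, 1, 3, 3, 0, 2, 0, 0, 0], Z_6=27


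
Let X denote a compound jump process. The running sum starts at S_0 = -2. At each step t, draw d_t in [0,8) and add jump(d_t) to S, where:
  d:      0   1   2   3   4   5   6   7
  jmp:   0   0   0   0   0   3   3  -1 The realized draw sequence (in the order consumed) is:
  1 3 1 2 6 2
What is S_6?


1

t=0: S=-2, d=1, jump=0, S_1=-2
t=1: S=-2, d=3, jump=0, S_2=-2
t=2: S=-2, d=1, jump=0, S_3=-2
t=3: S=-2, d=2, jump=0, S_4=-2
t=4: S=-2, d=6, jump=3, S_5=1
t=5: S=1, d=2, jump=0, S_6=1


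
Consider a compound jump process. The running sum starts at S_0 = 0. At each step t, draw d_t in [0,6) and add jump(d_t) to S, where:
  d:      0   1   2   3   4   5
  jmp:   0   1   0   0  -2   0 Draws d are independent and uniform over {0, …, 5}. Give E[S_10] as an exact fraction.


Outcome values over d=0..5: [0, 1, 0, 0, -2, 0]
Σy = -1, Σy² = 5, M = 6
μ = -1/6 = -1/6,  σ² = 5/6 − (-1/6)² = 29/36
E[S_10] = 0 + 10·(-1/6) = -5/3

-5/3


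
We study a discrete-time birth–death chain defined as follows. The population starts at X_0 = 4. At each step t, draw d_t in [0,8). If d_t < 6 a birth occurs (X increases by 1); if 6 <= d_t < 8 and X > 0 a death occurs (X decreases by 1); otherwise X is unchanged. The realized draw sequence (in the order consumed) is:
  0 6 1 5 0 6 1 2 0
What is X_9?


9

t=0: X=4, d=0 → birth, X_1=5
t=1: X=5, d=6 → death, X_2=4
t=2: X=4, d=1 → birth, X_3=5
t=3: X=5, d=5 → birth, X_4=6
t=4: X=6, d=0 → birth, X_5=7
t=5: X=7, d=6 → death, X_6=6
t=6: X=6, d=1 → birth, X_7=7
t=7: X=7, d=2 → birth, X_8=8
t=8: X=8, d=0 → birth, X_9=9


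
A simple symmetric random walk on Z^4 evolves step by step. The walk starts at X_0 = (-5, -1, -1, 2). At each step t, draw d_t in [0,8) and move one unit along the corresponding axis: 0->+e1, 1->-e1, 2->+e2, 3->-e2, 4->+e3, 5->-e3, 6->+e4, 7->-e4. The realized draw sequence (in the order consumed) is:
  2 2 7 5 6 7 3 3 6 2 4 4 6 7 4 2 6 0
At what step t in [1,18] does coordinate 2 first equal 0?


t=0: X=(-5, -1, -1, 2), d=2 → +e2, X_1=(-5, 0, -1, 2)
t=1: X=(-5, 0, -1, 2), d=2 → +e2, X_2=(-5, 1, -1, 2)
t=2: X=(-5, 1, -1, 2), d=7 → -e4, X_3=(-5, 1, -1, 1)
t=3: X=(-5, 1, -1, 1), d=5 → -e3, X_4=(-5, 1, -2, 1)
t=4: X=(-5, 1, -2, 1), d=6 → +e4, X_5=(-5, 1, -2, 2)
t=5: X=(-5, 1, -2, 2), d=7 → -e4, X_6=(-5, 1, -2, 1)
t=6: X=(-5, 1, -2, 1), d=3 → -e2, X_7=(-5, 0, -2, 1)
t=7: X=(-5, 0, -2, 1), d=3 → -e2, X_8=(-5, -1, -2, 1)
t=8: X=(-5, -1, -2, 1), d=6 → +e4, X_9=(-5, -1, -2, 2)
t=9: X=(-5, -1, -2, 2), d=2 → +e2, X_10=(-5, 0, -2, 2)
t=10: X=(-5, 0, -2, 2), d=4 → +e3, X_11=(-5, 0, -1, 2)
t=11: X=(-5, 0, -1, 2), d=4 → +e3, X_12=(-5, 0, 0, 2)
t=12: X=(-5, 0, 0, 2), d=6 → +e4, X_13=(-5, 0, 0, 3)
t=13: X=(-5, 0, 0, 3), d=7 → -e4, X_14=(-5, 0, 0, 2)
t=14: X=(-5, 0, 0, 2), d=4 → +e3, X_15=(-5, 0, 1, 2)
t=15: X=(-5, 0, 1, 2), d=2 → +e2, X_16=(-5, 1, 1, 2)
t=16: X=(-5, 1, 1, 2), d=6 → +e4, X_17=(-5, 1, 1, 3)
t=17: X=(-5, 1, 1, 3), d=0 → +e1, X_18=(-4, 1, 1, 3)

1


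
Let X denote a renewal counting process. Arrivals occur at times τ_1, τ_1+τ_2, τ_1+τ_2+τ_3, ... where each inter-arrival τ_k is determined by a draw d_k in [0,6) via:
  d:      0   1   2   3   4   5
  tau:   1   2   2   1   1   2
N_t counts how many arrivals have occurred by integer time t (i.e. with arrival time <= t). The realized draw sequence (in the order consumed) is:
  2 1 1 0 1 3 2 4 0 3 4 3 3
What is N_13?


8

draw d_1=2: τ_1=2, arrival time A_1=2
draw d_2=1: τ_2=2, arrival time A_2=4
draw d_3=1: τ_3=2, arrival time A_3=6
draw d_4=0: τ_4=1, arrival time A_4=7
draw d_5=1: τ_5=2, arrival time A_5=9
draw d_6=3: τ_6=1, arrival time A_6=10
draw d_7=2: τ_7=2, arrival time A_7=12
draw d_8=4: τ_8=1, arrival time A_8=13
draw d_9=0: τ_9=1, arrival time A_9=14
draw d_10=3: τ_10=1, arrival time A_10=15
draw d_11=4: τ_11=1, arrival time A_11=16
draw d_12=3: τ_12=1, arrival time A_12=17
draw d_13=3: τ_13=1, arrival time A_13=18
N_t over t=0..13: 0:0 1:0 2:1 3:1 4:2 5:2 6:3 7:4 8:4 9:5 10:6 11:6 12:7 13:8


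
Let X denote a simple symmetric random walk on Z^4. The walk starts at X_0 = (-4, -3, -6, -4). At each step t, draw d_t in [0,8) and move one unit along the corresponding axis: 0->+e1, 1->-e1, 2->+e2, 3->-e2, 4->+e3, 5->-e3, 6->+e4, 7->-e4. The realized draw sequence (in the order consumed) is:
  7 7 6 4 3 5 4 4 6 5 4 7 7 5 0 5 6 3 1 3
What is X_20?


t=0: X=(-4, -3, -6, -4), d=7 → -e4, X_1=(-4, -3, -6, -5)
t=1: X=(-4, -3, -6, -5), d=7 → -e4, X_2=(-4, -3, -6, -6)
t=2: X=(-4, -3, -6, -6), d=6 → +e4, X_3=(-4, -3, -6, -5)
t=3: X=(-4, -3, -6, -5), d=4 → +e3, X_4=(-4, -3, -5, -5)
t=4: X=(-4, -3, -5, -5), d=3 → -e2, X_5=(-4, -4, -5, -5)
t=5: X=(-4, -4, -5, -5), d=5 → -e3, X_6=(-4, -4, -6, -5)
t=6: X=(-4, -4, -6, -5), d=4 → +e3, X_7=(-4, -4, -5, -5)
t=7: X=(-4, -4, -5, -5), d=4 → +e3, X_8=(-4, -4, -4, -5)
t=8: X=(-4, -4, -4, -5), d=6 → +e4, X_9=(-4, -4, -4, -4)
t=9: X=(-4, -4, -4, -4), d=5 → -e3, X_10=(-4, -4, -5, -4)
t=10: X=(-4, -4, -5, -4), d=4 → +e3, X_11=(-4, -4, -4, -4)
t=11: X=(-4, -4, -4, -4), d=7 → -e4, X_12=(-4, -4, -4, -5)
t=12: X=(-4, -4, -4, -5), d=7 → -e4, X_13=(-4, -4, -4, -6)
t=13: X=(-4, -4, -4, -6), d=5 → -e3, X_14=(-4, -4, -5, -6)
t=14: X=(-4, -4, -5, -6), d=0 → +e1, X_15=(-3, -4, -5, -6)
t=15: X=(-3, -4, -5, -6), d=5 → -e3, X_16=(-3, -4, -6, -6)
t=16: X=(-3, -4, -6, -6), d=6 → +e4, X_17=(-3, -4, -6, -5)
t=17: X=(-3, -4, -6, -5), d=3 → -e2, X_18=(-3, -5, -6, -5)
t=18: X=(-3, -5, -6, -5), d=1 → -e1, X_19=(-4, -5, -6, -5)
t=19: X=(-4, -5, -6, -5), d=3 → -e2, X_20=(-4, -6, -6, -5)

(-4, -6, -6, -5)


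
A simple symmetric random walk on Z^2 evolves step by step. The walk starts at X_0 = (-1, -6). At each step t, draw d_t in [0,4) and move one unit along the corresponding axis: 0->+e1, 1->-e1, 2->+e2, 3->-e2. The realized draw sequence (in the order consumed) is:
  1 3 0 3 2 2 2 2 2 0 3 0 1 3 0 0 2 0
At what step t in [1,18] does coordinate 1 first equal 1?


12

t=0: X=(-1, -6), d=1 → -e1, X_1=(-2, -6)
t=1: X=(-2, -6), d=3 → -e2, X_2=(-2, -7)
t=2: X=(-2, -7), d=0 → +e1, X_3=(-1, -7)
t=3: X=(-1, -7), d=3 → -e2, X_4=(-1, -8)
t=4: X=(-1, -8), d=2 → +e2, X_5=(-1, -7)
t=5: X=(-1, -7), d=2 → +e2, X_6=(-1, -6)
t=6: X=(-1, -6), d=2 → +e2, X_7=(-1, -5)
t=7: X=(-1, -5), d=2 → +e2, X_8=(-1, -4)
t=8: X=(-1, -4), d=2 → +e2, X_9=(-1, -3)
t=9: X=(-1, -3), d=0 → +e1, X_10=(0, -3)
t=10: X=(0, -3), d=3 → -e2, X_11=(0, -4)
t=11: X=(0, -4), d=0 → +e1, X_12=(1, -4)
t=12: X=(1, -4), d=1 → -e1, X_13=(0, -4)
t=13: X=(0, -4), d=3 → -e2, X_14=(0, -5)
t=14: X=(0, -5), d=0 → +e1, X_15=(1, -5)
t=15: X=(1, -5), d=0 → +e1, X_16=(2, -5)
t=16: X=(2, -5), d=2 → +e2, X_17=(2, -4)
t=17: X=(2, -4), d=0 → +e1, X_18=(3, -4)


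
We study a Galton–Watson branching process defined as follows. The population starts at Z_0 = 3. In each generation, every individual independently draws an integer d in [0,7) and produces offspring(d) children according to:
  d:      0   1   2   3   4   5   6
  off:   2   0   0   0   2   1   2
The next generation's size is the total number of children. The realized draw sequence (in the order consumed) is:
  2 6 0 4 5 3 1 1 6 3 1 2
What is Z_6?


gen 0: Z_0=3, draws=[2, 6, 0], offspring=[0, 2, 2], Z_1=4
gen 1: Z_1=4, draws=[4, 5, 3, 1], offspring=[2, 1, 0, 0], Z_2=3
gen 2: Z_2=3, draws=[1, 6, 3], offspring=[0, 2, 0], Z_3=2
gen 3: Z_3=2, draws=[1, 2], offspring=[0, 0], Z_4=0
gen 4: Z_4=0, draws=[], offspring=[], Z_5=0
gen 5: Z_5=0, draws=[], offspring=[], Z_6=0

0


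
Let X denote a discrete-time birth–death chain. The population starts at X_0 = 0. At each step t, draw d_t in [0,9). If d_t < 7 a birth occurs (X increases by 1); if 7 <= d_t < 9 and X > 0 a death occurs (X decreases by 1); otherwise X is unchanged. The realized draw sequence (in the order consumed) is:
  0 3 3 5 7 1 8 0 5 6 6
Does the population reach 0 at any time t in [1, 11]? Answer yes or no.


t=0: X=0, d=0 → birth, X_1=1
t=1: X=1, d=3 → birth, X_2=2
t=2: X=2, d=3 → birth, X_3=3
t=3: X=3, d=5 → birth, X_4=4
t=4: X=4, d=7 → death, X_5=3
t=5: X=3, d=1 → birth, X_6=4
t=6: X=4, d=8 → death, X_7=3
t=7: X=3, d=0 → birth, X_8=4
t=8: X=4, d=5 → birth, X_9=5
t=9: X=5, d=6 → birth, X_10=6
t=10: X=6, d=6 → birth, X_11=7

no


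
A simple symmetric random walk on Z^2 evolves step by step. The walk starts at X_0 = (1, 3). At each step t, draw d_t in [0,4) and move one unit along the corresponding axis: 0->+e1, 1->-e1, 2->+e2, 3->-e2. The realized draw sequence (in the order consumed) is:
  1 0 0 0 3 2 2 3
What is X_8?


(3, 3)

t=0: X=(1, 3), d=1 → -e1, X_1=(0, 3)
t=1: X=(0, 3), d=0 → +e1, X_2=(1, 3)
t=2: X=(1, 3), d=0 → +e1, X_3=(2, 3)
t=3: X=(2, 3), d=0 → +e1, X_4=(3, 3)
t=4: X=(3, 3), d=3 → -e2, X_5=(3, 2)
t=5: X=(3, 2), d=2 → +e2, X_6=(3, 3)
t=6: X=(3, 3), d=2 → +e2, X_7=(3, 4)
t=7: X=(3, 4), d=3 → -e2, X_8=(3, 3)


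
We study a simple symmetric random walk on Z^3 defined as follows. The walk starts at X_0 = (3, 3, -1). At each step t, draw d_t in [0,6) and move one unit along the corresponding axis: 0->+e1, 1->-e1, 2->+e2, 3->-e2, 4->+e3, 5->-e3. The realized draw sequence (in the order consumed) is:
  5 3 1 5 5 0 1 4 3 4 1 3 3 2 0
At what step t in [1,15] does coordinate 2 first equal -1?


13

t=0: X=(3, 3, -1), d=5 → -e3, X_1=(3, 3, -2)
t=1: X=(3, 3, -2), d=3 → -e2, X_2=(3, 2, -2)
t=2: X=(3, 2, -2), d=1 → -e1, X_3=(2, 2, -2)
t=3: X=(2, 2, -2), d=5 → -e3, X_4=(2, 2, -3)
t=4: X=(2, 2, -3), d=5 → -e3, X_5=(2, 2, -4)
t=5: X=(2, 2, -4), d=0 → +e1, X_6=(3, 2, -4)
t=6: X=(3, 2, -4), d=1 → -e1, X_7=(2, 2, -4)
t=7: X=(2, 2, -4), d=4 → +e3, X_8=(2, 2, -3)
t=8: X=(2, 2, -3), d=3 → -e2, X_9=(2, 1, -3)
t=9: X=(2, 1, -3), d=4 → +e3, X_10=(2, 1, -2)
t=10: X=(2, 1, -2), d=1 → -e1, X_11=(1, 1, -2)
t=11: X=(1, 1, -2), d=3 → -e2, X_12=(1, 0, -2)
t=12: X=(1, 0, -2), d=3 → -e2, X_13=(1, -1, -2)
t=13: X=(1, -1, -2), d=2 → +e2, X_14=(1, 0, -2)
t=14: X=(1, 0, -2), d=0 → +e1, X_15=(2, 0, -2)


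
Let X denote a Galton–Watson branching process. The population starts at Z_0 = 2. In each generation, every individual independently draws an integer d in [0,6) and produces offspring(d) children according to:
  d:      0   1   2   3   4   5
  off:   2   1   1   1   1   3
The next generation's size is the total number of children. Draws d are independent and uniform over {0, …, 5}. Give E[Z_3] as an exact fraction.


27/4

Outcome values over d=0..5: [2, 1, 1, 1, 1, 3]
Σy = 9, Σy² = 17, M = 6
μ = 9/6 = 3/2,  σ² = 17/6 − (3/2)² = 7/12
E[Z_0] = 2
E[Z_1] = 3/2·E[Z_0] = 3
E[Z_2] = 3/2·E[Z_1] = 9/2
E[Z_3] = 3/2·E[Z_2] = 27/4


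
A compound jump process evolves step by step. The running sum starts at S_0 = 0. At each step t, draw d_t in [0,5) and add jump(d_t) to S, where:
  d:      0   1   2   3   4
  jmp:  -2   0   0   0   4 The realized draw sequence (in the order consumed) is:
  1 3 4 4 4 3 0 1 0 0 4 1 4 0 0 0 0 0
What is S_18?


t=0: S=0, d=1, jump=0, S_1=0
t=1: S=0, d=3, jump=0, S_2=0
t=2: S=0, d=4, jump=4, S_3=4
t=3: S=4, d=4, jump=4, S_4=8
t=4: S=8, d=4, jump=4, S_5=12
t=5: S=12, d=3, jump=0, S_6=12
t=6: S=12, d=0, jump=-2, S_7=10
t=7: S=10, d=1, jump=0, S_8=10
t=8: S=10, d=0, jump=-2, S_9=8
t=9: S=8, d=0, jump=-2, S_10=6
t=10: S=6, d=4, jump=4, S_11=10
t=11: S=10, d=1, jump=0, S_12=10
t=12: S=10, d=4, jump=4, S_13=14
t=13: S=14, d=0, jump=-2, S_14=12
t=14: S=12, d=0, jump=-2, S_15=10
t=15: S=10, d=0, jump=-2, S_16=8
t=16: S=8, d=0, jump=-2, S_17=6
t=17: S=6, d=0, jump=-2, S_18=4

4


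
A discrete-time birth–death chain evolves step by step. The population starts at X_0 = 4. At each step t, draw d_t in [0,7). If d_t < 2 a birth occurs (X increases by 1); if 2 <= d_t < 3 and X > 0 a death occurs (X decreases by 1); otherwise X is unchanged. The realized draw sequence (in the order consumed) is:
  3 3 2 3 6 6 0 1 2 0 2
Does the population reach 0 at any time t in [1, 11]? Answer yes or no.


no

t=0: X=4, d=3 → hold, X_1=4
t=1: X=4, d=3 → hold, X_2=4
t=2: X=4, d=2 → death, X_3=3
t=3: X=3, d=3 → hold, X_4=3
t=4: X=3, d=6 → hold, X_5=3
t=5: X=3, d=6 → hold, X_6=3
t=6: X=3, d=0 → birth, X_7=4
t=7: X=4, d=1 → birth, X_8=5
t=8: X=5, d=2 → death, X_9=4
t=9: X=4, d=0 → birth, X_10=5
t=10: X=5, d=2 → death, X_11=4


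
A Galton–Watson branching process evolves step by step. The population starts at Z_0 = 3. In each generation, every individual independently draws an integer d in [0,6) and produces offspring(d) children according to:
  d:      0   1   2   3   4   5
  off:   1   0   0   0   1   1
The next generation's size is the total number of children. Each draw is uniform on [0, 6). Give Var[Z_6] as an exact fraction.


189/4096

Outcome values over d=0..5: [1, 0, 0, 0, 1, 1]
Σy = 3, Σy² = 3, M = 6
μ = 3/6 = 1/2,  σ² = 3/6 − (1/2)² = 1/4
V_0 = 0, E_0 = 3
V_1 = 1/4·E_0 + (1/2)²·V_0 = 3/4;  E_1 = 3/2
V_2 = 1/4·E_1 + (1/2)²·V_1 = 9/16;  E_2 = 3/4
V_3 = 1/4·E_2 + (1/2)²·V_2 = 21/64;  E_3 = 3/8
V_4 = 1/4·E_3 + (1/2)²·V_3 = 45/256;  E_4 = 3/16
V_5 = 1/4·E_4 + (1/2)²·V_4 = 93/1024;  E_5 = 3/32
V_6 = 1/4·E_5 + (1/2)²·V_5 = 189/4096;  E_6 = 3/64


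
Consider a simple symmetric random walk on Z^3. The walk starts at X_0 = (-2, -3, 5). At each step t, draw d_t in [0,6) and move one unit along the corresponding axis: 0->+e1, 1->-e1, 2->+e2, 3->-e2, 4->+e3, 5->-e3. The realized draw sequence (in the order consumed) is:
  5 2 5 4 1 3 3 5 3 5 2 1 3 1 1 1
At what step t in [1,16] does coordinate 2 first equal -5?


9

t=0: X=(-2, -3, 5), d=5 → -e3, X_1=(-2, -3, 4)
t=1: X=(-2, -3, 4), d=2 → +e2, X_2=(-2, -2, 4)
t=2: X=(-2, -2, 4), d=5 → -e3, X_3=(-2, -2, 3)
t=3: X=(-2, -2, 3), d=4 → +e3, X_4=(-2, -2, 4)
t=4: X=(-2, -2, 4), d=1 → -e1, X_5=(-3, -2, 4)
t=5: X=(-3, -2, 4), d=3 → -e2, X_6=(-3, -3, 4)
t=6: X=(-3, -3, 4), d=3 → -e2, X_7=(-3, -4, 4)
t=7: X=(-3, -4, 4), d=5 → -e3, X_8=(-3, -4, 3)
t=8: X=(-3, -4, 3), d=3 → -e2, X_9=(-3, -5, 3)
t=9: X=(-3, -5, 3), d=5 → -e3, X_10=(-3, -5, 2)
t=10: X=(-3, -5, 2), d=2 → +e2, X_11=(-3, -4, 2)
t=11: X=(-3, -4, 2), d=1 → -e1, X_12=(-4, -4, 2)
t=12: X=(-4, -4, 2), d=3 → -e2, X_13=(-4, -5, 2)
t=13: X=(-4, -5, 2), d=1 → -e1, X_14=(-5, -5, 2)
t=14: X=(-5, -5, 2), d=1 → -e1, X_15=(-6, -5, 2)
t=15: X=(-6, -5, 2), d=1 → -e1, X_16=(-7, -5, 2)


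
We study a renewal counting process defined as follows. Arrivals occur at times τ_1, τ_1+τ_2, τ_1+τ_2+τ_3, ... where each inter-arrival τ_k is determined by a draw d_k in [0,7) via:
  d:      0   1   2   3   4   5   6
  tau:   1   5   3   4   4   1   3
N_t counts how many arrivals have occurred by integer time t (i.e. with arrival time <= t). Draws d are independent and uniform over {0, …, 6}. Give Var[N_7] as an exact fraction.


522334518912/678223072849

Inter-arrival values over d=0..6: [1, 5, 3, 4, 4, 1, 3]
Each d has probability 1/7, so the pmf of τ is: f(1) = 2/7, f(3) = 2/7, f(4) = 2/7, f(5) = 1/7
Let p_n(j) = P(N_n = j), with p_0 = [1]. Condition on τ_1: p_n(0) = P(τ > n), and for j >= 1, p_n(j) = Σ_{k<=n} f(k)·p_{n−k}(j−1)
p_1 = [5/7, 2/7]  (j = 0..1)
p_2 = [5/7, 10/49, 4/49]  (j = 0..2)
p_3 = [3/7, 24/49, 20/343, 8/343]  (j = 0..3)
p_4 = [1/7, 30/49, 76/343, 40/2401, 16/2401]  (j = 0..4)
p_5 = [0, 29/49, 108/343, 208/2401, 80/16807, 32/16807]  (j = 0..5)
p_6 = [0, 3/7, 20/49, 312/2401, 528/16807, 160/117649, 64/117649]  (j = 0..6)
p_7 = [0, 13/49, 160/343, 500/2401, 816/16807, 1280/117649, 320/823543, 128/823543]  (j = 0..7)
E[N_7] = Σ j·p_7(j) = 1708863/823543;  E[N_7²] = Σ j²·p_7(j) = 4180167/823543
Var[N_7] = 4180167/823543 − (1708863/823543)² = 522334518912/678223072849


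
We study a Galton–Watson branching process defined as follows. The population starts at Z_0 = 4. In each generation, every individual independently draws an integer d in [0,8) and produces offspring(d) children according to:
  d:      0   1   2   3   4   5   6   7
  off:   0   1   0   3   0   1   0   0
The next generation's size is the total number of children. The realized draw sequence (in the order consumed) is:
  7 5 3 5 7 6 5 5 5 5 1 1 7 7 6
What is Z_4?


gen 0: Z_0=4, draws=[7, 5, 3, 5], offspring=[0, 1, 3, 1], Z_1=5
gen 1: Z_1=5, draws=[7, 6, 5, 5, 5], offspring=[0, 0, 1, 1, 1], Z_2=3
gen 2: Z_2=3, draws=[5, 1, 1], offspring=[1, 1, 1], Z_3=3
gen 3: Z_3=3, draws=[7, 7, 6], offspring=[0, 0, 0], Z_4=0

0


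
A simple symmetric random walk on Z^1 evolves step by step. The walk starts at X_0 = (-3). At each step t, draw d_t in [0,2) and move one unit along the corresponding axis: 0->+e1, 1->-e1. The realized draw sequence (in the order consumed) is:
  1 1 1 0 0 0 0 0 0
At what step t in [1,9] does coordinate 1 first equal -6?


t=0: X=(-3), d=1 → -e1, X_1=(-4)
t=1: X=(-4), d=1 → -e1, X_2=(-5)
t=2: X=(-5), d=1 → -e1, X_3=(-6)
t=3: X=(-6), d=0 → +e1, X_4=(-5)
t=4: X=(-5), d=0 → +e1, X_5=(-4)
t=5: X=(-4), d=0 → +e1, X_6=(-3)
t=6: X=(-3), d=0 → +e1, X_7=(-2)
t=7: X=(-2), d=0 → +e1, X_8=(-1)
t=8: X=(-1), d=0 → +e1, X_9=(0)

3


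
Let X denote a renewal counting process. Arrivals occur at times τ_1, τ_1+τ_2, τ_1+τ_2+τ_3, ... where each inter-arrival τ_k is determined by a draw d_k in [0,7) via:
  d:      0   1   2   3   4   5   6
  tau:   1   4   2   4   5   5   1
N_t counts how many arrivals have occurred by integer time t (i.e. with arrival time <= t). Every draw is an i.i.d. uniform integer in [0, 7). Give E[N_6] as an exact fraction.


209147/117649

Inter-arrival values over d=0..6: [1, 4, 2, 4, 5, 5, 1]
Each d has probability 1/7, so the pmf of τ is: f(1) = 2/7, f(2) = 1/7, f(4) = 2/7, f(5) = 2/7
Renewal equation for m(n) = E[N_n]: condition on τ_1 = k (if k <= n, one arrival plus a fresh copy on the remaining n−k steps): m(n) = F(n) + Σ_{k<=n} f(k)·m(n−k), where F(n) = P(τ <= n) and m(0) = 0
m(1) = F(1) = 2/7
m(2) = F(2) + f(1)·m(1) = 3/7 + 2/7·2/7 = 25/49
m(3) = F(3) + f(1)·m(2) + f(2)·m(1) = 3/7 + 2/7·25/49 + 1/7·2/7 = 211/343
m(4) = F(4) + f(1)·m(3) + f(2)·m(2) = 5/7 + 2/7·211/343 + 1/7·25/49 = 2312/2401
m(5) = F(5) + f(1)·m(4) + f(2)·m(3) + f(4)·m(1) = 1 + 2/7·2312/2401 + 1/7·211/343 + 2/7·2/7 = 24280/16807
m(6) = F(6) + f(1)·m(5) + f(2)·m(4) + f(4)·m(2) + f(5)·m(1) = 1 + 2/7·24280/16807 + 1/7·2312/2401 + 2/7·25/49 + 2/7·2/7 = 209147/117649
E[N_6] = m(6) = 209147/117649


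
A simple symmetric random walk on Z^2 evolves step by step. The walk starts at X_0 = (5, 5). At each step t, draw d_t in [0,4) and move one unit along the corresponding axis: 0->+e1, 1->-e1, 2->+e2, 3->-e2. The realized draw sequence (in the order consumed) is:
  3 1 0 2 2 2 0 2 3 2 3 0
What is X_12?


t=0: X=(5, 5), d=3 → -e2, X_1=(5, 4)
t=1: X=(5, 4), d=1 → -e1, X_2=(4, 4)
t=2: X=(4, 4), d=0 → +e1, X_3=(5, 4)
t=3: X=(5, 4), d=2 → +e2, X_4=(5, 5)
t=4: X=(5, 5), d=2 → +e2, X_5=(5, 6)
t=5: X=(5, 6), d=2 → +e2, X_6=(5, 7)
t=6: X=(5, 7), d=0 → +e1, X_7=(6, 7)
t=7: X=(6, 7), d=2 → +e2, X_8=(6, 8)
t=8: X=(6, 8), d=3 → -e2, X_9=(6, 7)
t=9: X=(6, 7), d=2 → +e2, X_10=(6, 8)
t=10: X=(6, 8), d=3 → -e2, X_11=(6, 7)
t=11: X=(6, 7), d=0 → +e1, X_12=(7, 7)

(7, 7)
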